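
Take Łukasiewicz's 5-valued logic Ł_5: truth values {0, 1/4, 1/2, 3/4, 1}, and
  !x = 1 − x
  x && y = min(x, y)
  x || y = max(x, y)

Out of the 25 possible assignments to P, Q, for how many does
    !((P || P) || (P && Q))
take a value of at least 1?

value 1: 5 assignments (counts)
value 3/4: 5 assignments
value 1/2: 5 assignments
value 1/4: 5 assignments
value 0: 5 assignments
So 5 of the 25 assignments meet the threshold.

5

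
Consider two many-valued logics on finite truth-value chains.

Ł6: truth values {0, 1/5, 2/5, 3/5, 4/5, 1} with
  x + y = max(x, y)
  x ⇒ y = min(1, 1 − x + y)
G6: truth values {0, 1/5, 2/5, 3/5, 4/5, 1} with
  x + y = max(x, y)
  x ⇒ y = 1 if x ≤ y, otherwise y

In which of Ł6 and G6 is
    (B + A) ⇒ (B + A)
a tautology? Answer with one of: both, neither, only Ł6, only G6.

both

In Ł6: every assignment gives 1 — tautology.
In G6: every assignment gives 1 — tautology.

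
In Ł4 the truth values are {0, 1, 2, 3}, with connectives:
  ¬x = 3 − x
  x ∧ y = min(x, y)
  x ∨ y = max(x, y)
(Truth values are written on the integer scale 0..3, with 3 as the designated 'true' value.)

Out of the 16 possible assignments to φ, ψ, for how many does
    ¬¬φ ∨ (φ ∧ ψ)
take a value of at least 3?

4

φ = 0, ψ = 0 ↦ 0  <
φ = 0, ψ = 1 ↦ 0  <
φ = 0, ψ = 2 ↦ 0  <
φ = 0, ψ = 3 ↦ 0  <
φ = 1, ψ = 0 ↦ 1  <
φ = 1, ψ = 1 ↦ 1  <
φ = 1, ψ = 2 ↦ 1  <
φ = 1, ψ = 3 ↦ 1  <
φ = 2, ψ = 0 ↦ 2  <
φ = 2, ψ = 1 ↦ 2  <
φ = 2, ψ = 2 ↦ 2  <
φ = 2, ψ = 3 ↦ 2  <
φ = 3, ψ = 0 ↦ 3  ≥
φ = 3, ψ = 1 ↦ 3  ≥
φ = 3, ψ = 2 ↦ 3  ≥
φ = 3, ψ = 3 ↦ 3  ≥
So 4 of the 16 assignments meet the threshold.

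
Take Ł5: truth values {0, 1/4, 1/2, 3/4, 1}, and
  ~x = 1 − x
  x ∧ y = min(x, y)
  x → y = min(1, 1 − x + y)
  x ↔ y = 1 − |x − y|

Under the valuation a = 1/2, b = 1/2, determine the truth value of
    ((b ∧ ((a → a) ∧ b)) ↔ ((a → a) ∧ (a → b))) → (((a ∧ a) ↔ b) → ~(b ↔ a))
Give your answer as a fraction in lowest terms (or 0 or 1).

a → a = 1/2 → 1/2 = 1
(a → a) ∧ b = 1 ∧ 1/2 = 1/2
b ∧ ((a → a) ∧ b) = 1/2 ∧ 1/2 = 1/2
a → a = 1/2 → 1/2 = 1
a → b = 1/2 → 1/2 = 1
(a → a) ∧ (a → b) = 1 ∧ 1 = 1
(b ∧ ((a → a) ∧ b)) ↔ ((a → a) ∧ (a → b)) = 1/2 ↔ 1 = 1/2
a ∧ a = 1/2 ∧ 1/2 = 1/2
(a ∧ a) ↔ b = 1/2 ↔ 1/2 = 1
b ↔ a = 1/2 ↔ 1/2 = 1
~(b ↔ a) = ~1 = 0
((a ∧ a) ↔ b) → ~(b ↔ a) = 1 → 0 = 0
((b ∧ ((a → a) ∧ b)) ↔ ((a → a) ∧ (a → b))) → (((a ∧ a) ↔ b) → ~(b ↔ a)) = 1/2 → 0 = 1/2

1/2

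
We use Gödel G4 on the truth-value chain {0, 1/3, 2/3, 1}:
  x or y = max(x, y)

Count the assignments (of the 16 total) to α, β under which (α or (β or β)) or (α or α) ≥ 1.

7

α = 0, β = 0 ↦ 0  <
α = 0, β = 1/3 ↦ 1/3  <
α = 0, β = 2/3 ↦ 2/3  <
α = 0, β = 1 ↦ 1  ≥
α = 1/3, β = 0 ↦ 1/3  <
α = 1/3, β = 1/3 ↦ 1/3  <
α = 1/3, β = 2/3 ↦ 2/3  <
α = 1/3, β = 1 ↦ 1  ≥
α = 2/3, β = 0 ↦ 2/3  <
α = 2/3, β = 1/3 ↦ 2/3  <
α = 2/3, β = 2/3 ↦ 2/3  <
α = 2/3, β = 1 ↦ 1  ≥
α = 1, β = 0 ↦ 1  ≥
α = 1, β = 1/3 ↦ 1  ≥
α = 1, β = 2/3 ↦ 1  ≥
α = 1, β = 1 ↦ 1  ≥
So 7 of the 16 assignments meet the threshold.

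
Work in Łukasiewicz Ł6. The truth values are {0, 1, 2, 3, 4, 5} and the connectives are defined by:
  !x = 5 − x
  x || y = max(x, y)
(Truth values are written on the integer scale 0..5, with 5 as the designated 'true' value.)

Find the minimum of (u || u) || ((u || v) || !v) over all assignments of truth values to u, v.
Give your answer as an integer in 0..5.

3

Take u = 0, v = 2:
u || u = 0 || 0 = 0
u || v = 0 || 2 = 2
!v = !2 = 3
(u || v) || !v = 2 || 3 = 3
(u || u) || ((u || v) || !v) = 0 || 3 = 3
No assignment yields a value below 3, so this is the minimum.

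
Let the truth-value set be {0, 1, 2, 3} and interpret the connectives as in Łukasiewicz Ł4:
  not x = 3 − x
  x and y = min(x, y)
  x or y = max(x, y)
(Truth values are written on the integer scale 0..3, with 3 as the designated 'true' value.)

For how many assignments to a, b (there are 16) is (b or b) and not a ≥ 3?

a = 0, b = 0 ↦ 0  <
a = 0, b = 1 ↦ 1  <
a = 0, b = 2 ↦ 2  <
a = 0, b = 3 ↦ 3  ≥
a = 1, b = 0 ↦ 0  <
a = 1, b = 1 ↦ 1  <
a = 1, b = 2 ↦ 2  <
a = 1, b = 3 ↦ 2  <
a = 2, b = 0 ↦ 0  <
a = 2, b = 1 ↦ 1  <
a = 2, b = 2 ↦ 1  <
a = 2, b = 3 ↦ 1  <
a = 3, b = 0 ↦ 0  <
a = 3, b = 1 ↦ 0  <
a = 3, b = 2 ↦ 0  <
a = 3, b = 3 ↦ 0  <
So 1 of the 16 assignments meets the threshold.

1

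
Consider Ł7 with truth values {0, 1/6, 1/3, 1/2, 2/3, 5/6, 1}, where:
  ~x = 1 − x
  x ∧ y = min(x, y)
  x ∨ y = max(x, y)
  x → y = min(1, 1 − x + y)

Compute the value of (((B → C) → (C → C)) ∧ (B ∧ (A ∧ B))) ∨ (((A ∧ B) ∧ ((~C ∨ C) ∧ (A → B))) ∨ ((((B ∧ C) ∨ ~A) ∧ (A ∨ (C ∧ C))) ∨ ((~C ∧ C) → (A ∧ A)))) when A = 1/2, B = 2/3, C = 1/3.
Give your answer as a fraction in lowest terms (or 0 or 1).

1

B → C = 2/3 → 1/3 = 2/3
C → C = 1/3 → 1/3 = 1
(B → C) → (C → C) = 2/3 → 1 = 1
A ∧ B = 1/2 ∧ 2/3 = 1/2
B ∧ (A ∧ B) = 2/3 ∧ 1/2 = 1/2
((B → C) → (C → C)) ∧ (B ∧ (A ∧ B)) = 1 ∧ 1/2 = 1/2
A ∧ B = 1/2 ∧ 2/3 = 1/2
~C = ~1/3 = 2/3
~C ∨ C = 2/3 ∨ 1/3 = 2/3
A → B = 1/2 → 2/3 = 1
(~C ∨ C) ∧ (A → B) = 2/3 ∧ 1 = 2/3
(A ∧ B) ∧ ((~C ∨ C) ∧ (A → B)) = 1/2 ∧ 2/3 = 1/2
B ∧ C = 2/3 ∧ 1/3 = 1/3
~A = ~1/2 = 1/2
(B ∧ C) ∨ ~A = 1/3 ∨ 1/2 = 1/2
C ∧ C = 1/3 ∧ 1/3 = 1/3
A ∨ (C ∧ C) = 1/2 ∨ 1/3 = 1/2
((B ∧ C) ∨ ~A) ∧ (A ∨ (C ∧ C)) = 1/2 ∧ 1/2 = 1/2
~C = ~1/3 = 2/3
~C ∧ C = 2/3 ∧ 1/3 = 1/3
A ∧ A = 1/2 ∧ 1/2 = 1/2
(~C ∧ C) → (A ∧ A) = 1/3 → 1/2 = 1
(((B ∧ C) ∨ ~A) ∧ (A ∨ (C ∧ C))) ∨ ((~C ∧ C) → (A ∧ A)) = 1/2 ∨ 1 = 1
((A ∧ B) ∧ ((~C ∨ C) ∧ (A → B))) ∨ ((((B ∧ C) ∨ ~A) ∧ (A ∨ (C ∧ C))) ∨ ((~C ∧ C) → (A ∧ A))) = 1/2 ∨ 1 = 1
(((B → C) → (C → C)) ∧ (B ∧ (A ∧ B))) ∨ (((A ∧ B) ∧ ((~C ∨ C) ∧ (A → B))) ∨ ((((B ∧ C) ∨ ~A) ∧ (A ∨ (C ∧ C))) ∨ ((~C ∧ C) → (A ∧ A)))) = 1/2 ∨ 1 = 1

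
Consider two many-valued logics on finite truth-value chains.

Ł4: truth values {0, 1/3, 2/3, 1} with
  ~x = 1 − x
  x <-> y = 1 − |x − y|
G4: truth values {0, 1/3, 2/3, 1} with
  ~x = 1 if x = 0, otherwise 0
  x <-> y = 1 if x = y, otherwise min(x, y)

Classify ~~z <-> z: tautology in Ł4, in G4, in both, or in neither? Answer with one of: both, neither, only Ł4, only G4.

only Ł4

In Ł4: every assignment gives 1 — tautology.
In G4: at z = 1/3 the value is 1/3 — not a tautology.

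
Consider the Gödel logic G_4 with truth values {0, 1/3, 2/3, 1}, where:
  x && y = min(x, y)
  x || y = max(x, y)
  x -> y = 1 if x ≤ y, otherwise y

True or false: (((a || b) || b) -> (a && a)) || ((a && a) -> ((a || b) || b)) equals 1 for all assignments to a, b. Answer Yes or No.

a = 0, b = 0 ↦ 1
a = 0, b = 1/3 ↦ 1
a = 0, b = 2/3 ↦ 1
a = 0, b = 1 ↦ 1
a = 1/3, b = 0 ↦ 1
a = 1/3, b = 1/3 ↦ 1
a = 1/3, b = 2/3 ↦ 1
a = 1/3, b = 1 ↦ 1
a = 2/3, b = 0 ↦ 1
a = 2/3, b = 1/3 ↦ 1
a = 2/3, b = 2/3 ↦ 1
a = 2/3, b = 1 ↦ 1
a = 1, b = 0 ↦ 1
a = 1, b = 1/3 ↦ 1
a = 1, b = 2/3 ↦ 1
a = 1, b = 1 ↦ 1
Every assignment gives a value ≥ 1.

Yes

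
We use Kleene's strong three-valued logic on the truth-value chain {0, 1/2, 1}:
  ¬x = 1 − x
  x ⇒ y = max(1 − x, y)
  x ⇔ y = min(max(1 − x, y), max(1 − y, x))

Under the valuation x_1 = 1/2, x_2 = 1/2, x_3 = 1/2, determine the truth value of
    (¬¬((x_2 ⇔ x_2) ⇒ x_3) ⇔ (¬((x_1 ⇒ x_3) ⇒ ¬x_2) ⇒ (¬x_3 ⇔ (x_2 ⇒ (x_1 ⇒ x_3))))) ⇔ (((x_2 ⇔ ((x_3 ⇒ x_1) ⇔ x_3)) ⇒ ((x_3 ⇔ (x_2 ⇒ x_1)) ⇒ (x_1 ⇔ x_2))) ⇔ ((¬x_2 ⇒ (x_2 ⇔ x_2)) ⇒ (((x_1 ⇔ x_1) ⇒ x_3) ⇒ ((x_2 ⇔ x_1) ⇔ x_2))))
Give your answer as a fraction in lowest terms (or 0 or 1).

1/2

x_2 ⇔ x_2 = 1/2 ⇔ 1/2 = 1/2
(x_2 ⇔ x_2) ⇒ x_3 = 1/2 ⇒ 1/2 = 1/2
¬((x_2 ⇔ x_2) ⇒ x_3) = ¬1/2 = 1/2
¬¬((x_2 ⇔ x_2) ⇒ x_3) = ¬1/2 = 1/2
x_1 ⇒ x_3 = 1/2 ⇒ 1/2 = 1/2
¬x_2 = ¬1/2 = 1/2
(x_1 ⇒ x_3) ⇒ ¬x_2 = 1/2 ⇒ 1/2 = 1/2
¬((x_1 ⇒ x_3) ⇒ ¬x_2) = ¬1/2 = 1/2
¬x_3 = ¬1/2 = 1/2
x_1 ⇒ x_3 = 1/2 ⇒ 1/2 = 1/2
x_2 ⇒ (x_1 ⇒ x_3) = 1/2 ⇒ 1/2 = 1/2
¬x_3 ⇔ (x_2 ⇒ (x_1 ⇒ x_3)) = 1/2 ⇔ 1/2 = 1/2
¬((x_1 ⇒ x_3) ⇒ ¬x_2) ⇒ (¬x_3 ⇔ (x_2 ⇒ (x_1 ⇒ x_3))) = 1/2 ⇒ 1/2 = 1/2
¬¬((x_2 ⇔ x_2) ⇒ x_3) ⇔ (¬((x_1 ⇒ x_3) ⇒ ¬x_2) ⇒ (¬x_3 ⇔ (x_2 ⇒ (x_1 ⇒ x_3)))) = 1/2 ⇔ 1/2 = 1/2
x_3 ⇒ x_1 = 1/2 ⇒ 1/2 = 1/2
(x_3 ⇒ x_1) ⇔ x_3 = 1/2 ⇔ 1/2 = 1/2
x_2 ⇔ ((x_3 ⇒ x_1) ⇔ x_3) = 1/2 ⇔ 1/2 = 1/2
x_2 ⇒ x_1 = 1/2 ⇒ 1/2 = 1/2
x_3 ⇔ (x_2 ⇒ x_1) = 1/2 ⇔ 1/2 = 1/2
x_1 ⇔ x_2 = 1/2 ⇔ 1/2 = 1/2
(x_3 ⇔ (x_2 ⇒ x_1)) ⇒ (x_1 ⇔ x_2) = 1/2 ⇒ 1/2 = 1/2
(x_2 ⇔ ((x_3 ⇒ x_1) ⇔ x_3)) ⇒ ((x_3 ⇔ (x_2 ⇒ x_1)) ⇒ (x_1 ⇔ x_2)) = 1/2 ⇒ 1/2 = 1/2
¬x_2 = ¬1/2 = 1/2
x_2 ⇔ x_2 = 1/2 ⇔ 1/2 = 1/2
¬x_2 ⇒ (x_2 ⇔ x_2) = 1/2 ⇒ 1/2 = 1/2
x_1 ⇔ x_1 = 1/2 ⇔ 1/2 = 1/2
(x_1 ⇔ x_1) ⇒ x_3 = 1/2 ⇒ 1/2 = 1/2
x_2 ⇔ x_1 = 1/2 ⇔ 1/2 = 1/2
(x_2 ⇔ x_1) ⇔ x_2 = 1/2 ⇔ 1/2 = 1/2
((x_1 ⇔ x_1) ⇒ x_3) ⇒ ((x_2 ⇔ x_1) ⇔ x_2) = 1/2 ⇒ 1/2 = 1/2
(¬x_2 ⇒ (x_2 ⇔ x_2)) ⇒ (((x_1 ⇔ x_1) ⇒ x_3) ⇒ ((x_2 ⇔ x_1) ⇔ x_2)) = 1/2 ⇒ 1/2 = 1/2
((x_2 ⇔ ((x_3 ⇒ x_1) ⇔ x_3)) ⇒ ((x_3 ⇔ (x_2 ⇒ x_1)) ⇒ (x_1 ⇔ x_2))) ⇔ ((¬x_2 ⇒ (x_2 ⇔ x_2)) ⇒ (((x_1 ⇔ x_1) ⇒ x_3) ⇒ ((x_2 ⇔ x_1) ⇔ x_2))) = 1/2 ⇔ 1/2 = 1/2
(¬¬((x_2 ⇔ x_2) ⇒ x_3) ⇔ (¬((x_1 ⇒ x_3) ⇒ ¬x_2) ⇒ (¬x_3 ⇔ (x_2 ⇒ (x_1 ⇒ x_3))))) ⇔ (((x_2 ⇔ ((x_3 ⇒ x_1) ⇔ x_3)) ⇒ ((x_3 ⇔ (x_2 ⇒ x_1)) ⇒ (x_1 ⇔ x_2))) ⇔ ((¬x_2 ⇒ (x_2 ⇔ x_2)) ⇒ (((x_1 ⇔ x_1) ⇒ x_3) ⇒ ((x_2 ⇔ x_1) ⇔ x_2)))) = 1/2 ⇔ 1/2 = 1/2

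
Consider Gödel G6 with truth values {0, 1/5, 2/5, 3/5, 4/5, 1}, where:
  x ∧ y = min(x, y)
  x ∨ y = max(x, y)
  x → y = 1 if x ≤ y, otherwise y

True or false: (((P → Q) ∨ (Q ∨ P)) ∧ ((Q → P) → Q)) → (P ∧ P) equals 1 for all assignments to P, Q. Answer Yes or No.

No

Counterexample: take P = 0, Q = 1/5.
P → Q = 0 → 1/5 = 1
Q ∨ P = 1/5 ∨ 0 = 1/5
(P → Q) ∨ (Q ∨ P) = 1 ∨ 1/5 = 1
Q → P = 1/5 → 0 = 0
(Q → P) → Q = 0 → 1/5 = 1
((P → Q) ∨ (Q ∨ P)) ∧ ((Q → P) → Q) = 1 ∧ 1 = 1
P ∧ P = 0 ∧ 0 = 0
(((P → Q) ∨ (Q ∨ P)) ∧ ((Q → P) → Q)) → (P ∧ P) = 1 → 0 = 0
This gives 0 ≠ 1.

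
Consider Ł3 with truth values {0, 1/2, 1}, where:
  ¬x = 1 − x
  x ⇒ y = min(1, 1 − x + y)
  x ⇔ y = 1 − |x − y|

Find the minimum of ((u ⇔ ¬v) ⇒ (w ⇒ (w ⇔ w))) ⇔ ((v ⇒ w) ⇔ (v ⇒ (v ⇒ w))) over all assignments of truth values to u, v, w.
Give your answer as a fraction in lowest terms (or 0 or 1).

Take u = 0, v = 1/2, w = 0:
¬v = ¬1/2 = 1/2
u ⇔ ¬v = 0 ⇔ 1/2 = 1/2
w ⇔ w = 0 ⇔ 0 = 1
w ⇒ (w ⇔ w) = 0 ⇒ 1 = 1
(u ⇔ ¬v) ⇒ (w ⇒ (w ⇔ w)) = 1/2 ⇒ 1 = 1
v ⇒ w = 1/2 ⇒ 0 = 1/2
v ⇒ w = 1/2 ⇒ 0 = 1/2
v ⇒ (v ⇒ w) = 1/2 ⇒ 1/2 = 1
(v ⇒ w) ⇔ (v ⇒ (v ⇒ w)) = 1/2 ⇔ 1 = 1/2
((u ⇔ ¬v) ⇒ (w ⇒ (w ⇔ w))) ⇔ ((v ⇒ w) ⇔ (v ⇒ (v ⇒ w))) = 1 ⇔ 1/2 = 1/2
No assignment yields a value below 1/2, so this is the minimum.

1/2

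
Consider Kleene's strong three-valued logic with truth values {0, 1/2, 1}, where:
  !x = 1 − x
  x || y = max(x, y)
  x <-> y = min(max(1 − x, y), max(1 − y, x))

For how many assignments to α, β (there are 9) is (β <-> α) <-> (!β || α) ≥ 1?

3

α = 0, β = 0 ↦ 1  ≥
α = 0, β = 1/2 ↦ 1/2  <
α = 0, β = 1 ↦ 1  ≥
α = 1/2, β = 0 ↦ 1/2  <
α = 1/2, β = 1/2 ↦ 1/2  <
α = 1/2, β = 1 ↦ 1/2  <
α = 1, β = 0 ↦ 0  <
α = 1, β = 1/2 ↦ 1/2  <
α = 1, β = 1 ↦ 1  ≥
So 3 of the 9 assignments meet the threshold.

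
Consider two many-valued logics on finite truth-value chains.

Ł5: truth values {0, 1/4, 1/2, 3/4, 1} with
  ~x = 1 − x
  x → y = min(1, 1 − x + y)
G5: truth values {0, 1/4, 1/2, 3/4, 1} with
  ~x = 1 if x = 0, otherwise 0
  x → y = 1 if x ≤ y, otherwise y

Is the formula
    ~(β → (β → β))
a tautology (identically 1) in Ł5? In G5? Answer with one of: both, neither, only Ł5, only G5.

In Ł5: at β = 0 the value is 0 — not a tautology.
In G5: at β = 0 the value is 0 — not a tautology.

neither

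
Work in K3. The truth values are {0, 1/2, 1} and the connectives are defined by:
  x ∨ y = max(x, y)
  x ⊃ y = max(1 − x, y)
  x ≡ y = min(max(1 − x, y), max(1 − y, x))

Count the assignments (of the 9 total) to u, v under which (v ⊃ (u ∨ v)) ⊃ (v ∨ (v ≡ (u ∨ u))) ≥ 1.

u = 0, v = 0 ↦ 1  ≥
u = 0, v = 1/2 ↦ 1/2  <
u = 0, v = 1 ↦ 1  ≥
u = 1/2, v = 0 ↦ 1/2  <
u = 1/2, v = 1/2 ↦ 1/2  <
u = 1/2, v = 1 ↦ 1  ≥
u = 1, v = 0 ↦ 0  <
u = 1, v = 1/2 ↦ 1/2  <
u = 1, v = 1 ↦ 1  ≥
So 4 of the 9 assignments meet the threshold.

4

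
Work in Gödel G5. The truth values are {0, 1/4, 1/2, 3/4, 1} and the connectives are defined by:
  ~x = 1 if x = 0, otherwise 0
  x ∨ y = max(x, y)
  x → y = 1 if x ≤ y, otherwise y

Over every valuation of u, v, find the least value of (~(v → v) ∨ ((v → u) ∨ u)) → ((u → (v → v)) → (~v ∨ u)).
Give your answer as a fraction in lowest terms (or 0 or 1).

Take u = 1/4, v = 1/4:
v → v = 1/4 → 1/4 = 1
~(v → v) = ~1 = 0
v → u = 1/4 → 1/4 = 1
(v → u) ∨ u = 1 ∨ 1/4 = 1
~(v → v) ∨ ((v → u) ∨ u) = 0 ∨ 1 = 1
v → v = 1/4 → 1/4 = 1
u → (v → v) = 1/4 → 1 = 1
~v = ~1/4 = 0
~v ∨ u = 0 ∨ 1/4 = 1/4
(u → (v → v)) → (~v ∨ u) = 1 → 1/4 = 1/4
(~(v → v) ∨ ((v → u) ∨ u)) → ((u → (v → v)) → (~v ∨ u)) = 1 → 1/4 = 1/4
No assignment yields a value below 1/4, so this is the minimum.

1/4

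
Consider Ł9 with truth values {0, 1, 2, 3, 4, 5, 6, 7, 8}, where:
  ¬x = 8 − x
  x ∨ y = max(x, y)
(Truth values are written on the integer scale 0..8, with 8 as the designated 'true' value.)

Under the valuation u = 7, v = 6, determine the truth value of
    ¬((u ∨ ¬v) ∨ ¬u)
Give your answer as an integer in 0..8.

1

¬v = ¬6 = 2
u ∨ ¬v = 7 ∨ 2 = 7
¬u = ¬7 = 1
(u ∨ ¬v) ∨ ¬u = 7 ∨ 1 = 7
¬((u ∨ ¬v) ∨ ¬u) = ¬7 = 1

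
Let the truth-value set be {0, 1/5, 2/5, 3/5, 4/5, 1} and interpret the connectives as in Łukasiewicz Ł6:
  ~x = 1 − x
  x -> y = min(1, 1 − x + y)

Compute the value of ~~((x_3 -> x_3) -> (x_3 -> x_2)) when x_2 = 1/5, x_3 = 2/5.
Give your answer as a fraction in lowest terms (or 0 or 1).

4/5

x_3 -> x_3 = 2/5 -> 2/5 = 1
x_3 -> x_2 = 2/5 -> 1/5 = 4/5
(x_3 -> x_3) -> (x_3 -> x_2) = 1 -> 4/5 = 4/5
~((x_3 -> x_3) -> (x_3 -> x_2)) = ~4/5 = 1/5
~~((x_3 -> x_3) -> (x_3 -> x_2)) = ~1/5 = 4/5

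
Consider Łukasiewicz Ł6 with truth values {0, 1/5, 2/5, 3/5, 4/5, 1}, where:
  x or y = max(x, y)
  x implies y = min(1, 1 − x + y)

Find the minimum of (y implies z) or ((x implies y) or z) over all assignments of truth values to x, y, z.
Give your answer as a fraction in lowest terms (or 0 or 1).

Take x = 4/5, y = 2/5, z = 0:
y implies z = 2/5 implies 0 = 3/5
x implies y = 4/5 implies 2/5 = 3/5
(x implies y) or z = 3/5 or 0 = 3/5
(y implies z) or ((x implies y) or z) = 3/5 or 3/5 = 3/5
No assignment yields a value below 3/5, so this is the minimum.

3/5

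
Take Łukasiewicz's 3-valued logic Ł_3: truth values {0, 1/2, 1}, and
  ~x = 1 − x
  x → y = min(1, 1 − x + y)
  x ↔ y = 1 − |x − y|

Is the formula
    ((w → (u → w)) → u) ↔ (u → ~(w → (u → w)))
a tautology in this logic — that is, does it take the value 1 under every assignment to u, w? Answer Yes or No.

No

Counterexample: take u = 0, w = 0.
u → w = 0 → 0 = 1
w → (u → w) = 0 → 1 = 1
(w → (u → w)) → u = 1 → 0 = 0
u → w = 0 → 0 = 1
w → (u → w) = 0 → 1 = 1
~(w → (u → w)) = ~1 = 0
u → ~(w → (u → w)) = 0 → 0 = 1
((w → (u → w)) → u) ↔ (u → ~(w → (u → w))) = 0 ↔ 1 = 0
This gives 0 ≠ 1.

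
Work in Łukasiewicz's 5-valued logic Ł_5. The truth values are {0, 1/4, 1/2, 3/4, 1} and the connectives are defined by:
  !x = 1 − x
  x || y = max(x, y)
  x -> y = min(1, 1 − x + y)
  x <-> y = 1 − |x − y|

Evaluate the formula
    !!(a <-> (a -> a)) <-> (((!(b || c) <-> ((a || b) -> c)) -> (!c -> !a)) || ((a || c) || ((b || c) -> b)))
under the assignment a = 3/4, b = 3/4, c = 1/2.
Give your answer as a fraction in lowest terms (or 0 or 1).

a -> a = 3/4 -> 3/4 = 1
a <-> (a -> a) = 3/4 <-> 1 = 3/4
!(a <-> (a -> a)) = !3/4 = 1/4
!!(a <-> (a -> a)) = !1/4 = 3/4
b || c = 3/4 || 1/2 = 3/4
!(b || c) = !3/4 = 1/4
a || b = 3/4 || 3/4 = 3/4
(a || b) -> c = 3/4 -> 1/2 = 3/4
!(b || c) <-> ((a || b) -> c) = 1/4 <-> 3/4 = 1/2
!c = !1/2 = 1/2
!a = !3/4 = 1/4
!c -> !a = 1/2 -> 1/4 = 3/4
(!(b || c) <-> ((a || b) -> c)) -> (!c -> !a) = 1/2 -> 3/4 = 1
a || c = 3/4 || 1/2 = 3/4
b || c = 3/4 || 1/2 = 3/4
(b || c) -> b = 3/4 -> 3/4 = 1
(a || c) || ((b || c) -> b) = 3/4 || 1 = 1
((!(b || c) <-> ((a || b) -> c)) -> (!c -> !a)) || ((a || c) || ((b || c) -> b)) = 1 || 1 = 1
!!(a <-> (a -> a)) <-> (((!(b || c) <-> ((a || b) -> c)) -> (!c -> !a)) || ((a || c) || ((b || c) -> b))) = 3/4 <-> 1 = 3/4

3/4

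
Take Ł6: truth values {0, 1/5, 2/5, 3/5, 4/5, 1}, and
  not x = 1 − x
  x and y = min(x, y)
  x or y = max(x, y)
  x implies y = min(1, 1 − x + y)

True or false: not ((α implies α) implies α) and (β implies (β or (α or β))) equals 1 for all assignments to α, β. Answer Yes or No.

No

Counterexample: take α = 1/5, β = 0.
α implies α = 1/5 implies 1/5 = 1
(α implies α) implies α = 1 implies 1/5 = 1/5
not ((α implies α) implies α) = not 1/5 = 4/5
α or β = 1/5 or 0 = 1/5
β or (α or β) = 0 or 1/5 = 1/5
β implies (β or (α or β)) = 0 implies 1/5 = 1
not ((α implies α) implies α) and (β implies (β or (α or β))) = 4/5 and 1 = 4/5
This gives 4/5 ≠ 1.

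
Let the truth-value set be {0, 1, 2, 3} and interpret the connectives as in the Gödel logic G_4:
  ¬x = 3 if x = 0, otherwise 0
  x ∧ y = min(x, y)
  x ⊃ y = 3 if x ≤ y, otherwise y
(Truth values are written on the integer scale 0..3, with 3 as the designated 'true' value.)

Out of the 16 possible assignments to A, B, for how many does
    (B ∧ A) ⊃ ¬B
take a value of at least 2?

7

A = 0, B = 0 ↦ 3  ≥
A = 0, B = 1 ↦ 3  ≥
A = 0, B = 2 ↦ 3  ≥
A = 0, B = 3 ↦ 3  ≥
A = 1, B = 0 ↦ 3  ≥
A = 1, B = 1 ↦ 0  <
A = 1, B = 2 ↦ 0  <
A = 1, B = 3 ↦ 0  <
A = 2, B = 0 ↦ 3  ≥
A = 2, B = 1 ↦ 0  <
A = 2, B = 2 ↦ 0  <
A = 2, B = 3 ↦ 0  <
A = 3, B = 0 ↦ 3  ≥
A = 3, B = 1 ↦ 0  <
A = 3, B = 2 ↦ 0  <
A = 3, B = 3 ↦ 0  <
So 7 of the 16 assignments meet the threshold.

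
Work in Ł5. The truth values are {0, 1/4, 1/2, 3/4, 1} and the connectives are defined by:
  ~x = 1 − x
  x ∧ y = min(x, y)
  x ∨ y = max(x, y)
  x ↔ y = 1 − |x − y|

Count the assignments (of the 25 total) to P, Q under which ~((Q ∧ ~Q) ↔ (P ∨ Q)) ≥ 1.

value 1: 6 assignments (counts)
value 3/4: 3 assignments
value 1/2: 7 assignments
value 1/4: 3 assignments
value 0: 6 assignments
So 6 of the 25 assignments meet the threshold.

6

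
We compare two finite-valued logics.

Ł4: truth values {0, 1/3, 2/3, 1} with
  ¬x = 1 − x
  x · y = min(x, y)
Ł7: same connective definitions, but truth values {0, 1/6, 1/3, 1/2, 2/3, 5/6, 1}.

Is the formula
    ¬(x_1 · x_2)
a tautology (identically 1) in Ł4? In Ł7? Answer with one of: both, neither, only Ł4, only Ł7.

In Ł4: at x_1 = 1/3, x_2 = 1/3 the value is 2/3 — not a tautology.
In Ł7: at x_1 = 1/6, x_2 = 1/6 the value is 5/6 — not a tautology.

neither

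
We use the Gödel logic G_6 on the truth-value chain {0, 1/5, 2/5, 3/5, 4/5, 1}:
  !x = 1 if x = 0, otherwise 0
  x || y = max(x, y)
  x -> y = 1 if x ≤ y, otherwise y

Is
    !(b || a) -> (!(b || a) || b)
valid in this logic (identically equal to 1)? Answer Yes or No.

Yes

At a = 2/5, b = 1, for instance:
b || a = 1 || 2/5 = 1
!(b || a) = !1 = 0
!(b || a) || b = 0 || 1 = 1
!(b || a) -> (!(b || a) || b) = 0 -> 1 = 1
and checking the remaining 35 assignments likewise gives ≥ 1 in every case.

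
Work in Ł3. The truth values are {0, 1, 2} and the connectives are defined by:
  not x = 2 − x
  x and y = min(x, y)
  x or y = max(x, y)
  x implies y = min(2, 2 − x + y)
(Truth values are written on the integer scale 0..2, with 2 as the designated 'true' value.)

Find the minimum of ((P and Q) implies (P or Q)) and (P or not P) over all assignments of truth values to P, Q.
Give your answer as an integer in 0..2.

1

Take P = 1, Q = 0:
P and Q = 1 and 0 = 0
P or Q = 1 or 0 = 1
(P and Q) implies (P or Q) = 0 implies 1 = 2
not P = not 1 = 1
P or not P = 1 or 1 = 1
((P and Q) implies (P or Q)) and (P or not P) = 2 and 1 = 1
No assignment yields a value below 1, so this is the minimum.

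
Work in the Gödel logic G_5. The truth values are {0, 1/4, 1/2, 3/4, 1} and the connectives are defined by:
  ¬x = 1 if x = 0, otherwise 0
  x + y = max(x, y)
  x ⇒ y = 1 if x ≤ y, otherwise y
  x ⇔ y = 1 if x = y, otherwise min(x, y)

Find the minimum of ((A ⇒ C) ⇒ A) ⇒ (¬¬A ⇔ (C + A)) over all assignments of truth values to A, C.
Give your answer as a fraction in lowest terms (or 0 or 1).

1/4

Take A = 1/4, C = 0:
A ⇒ C = 1/4 ⇒ 0 = 0
(A ⇒ C) ⇒ A = 0 ⇒ 1/4 = 1
¬A = ¬1/4 = 0
¬¬A = ¬0 = 1
C + A = 0 + 1/4 = 1/4
¬¬A ⇔ (C + A) = 1 ⇔ 1/4 = 1/4
((A ⇒ C) ⇒ A) ⇒ (¬¬A ⇔ (C + A)) = 1 ⇒ 1/4 = 1/4
No assignment yields a value below 1/4, so this is the minimum.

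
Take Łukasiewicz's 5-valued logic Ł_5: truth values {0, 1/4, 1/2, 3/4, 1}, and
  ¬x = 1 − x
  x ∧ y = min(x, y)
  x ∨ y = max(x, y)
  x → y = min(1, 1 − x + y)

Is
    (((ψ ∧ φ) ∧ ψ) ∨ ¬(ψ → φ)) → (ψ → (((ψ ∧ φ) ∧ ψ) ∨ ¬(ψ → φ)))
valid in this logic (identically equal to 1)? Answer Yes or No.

Yes

At φ = 1/4, ψ = 0, for instance:
ψ ∧ φ = 0 ∧ 1/4 = 0
(ψ ∧ φ) ∧ ψ = 0 ∧ 0 = 0
ψ → φ = 0 → 1/4 = 1
¬(ψ → φ) = ¬1 = 0
((ψ ∧ φ) ∧ ψ) ∨ ¬(ψ → φ) = 0 ∨ 0 = 0
ψ → (((ψ ∧ φ) ∧ ψ) ∨ ¬(ψ → φ)) = 0 → 0 = 1
(((ψ ∧ φ) ∧ ψ) ∨ ¬(ψ → φ)) → (ψ → (((ψ ∧ φ) ∧ ψ) ∨ ¬(ψ → φ))) = 0 → 1 = 1
and checking the remaining 24 assignments likewise gives ≥ 1 in every case.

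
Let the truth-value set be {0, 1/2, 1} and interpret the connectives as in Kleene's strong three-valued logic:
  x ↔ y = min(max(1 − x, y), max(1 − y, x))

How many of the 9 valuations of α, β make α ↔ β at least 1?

2

α = 0, β = 0 ↦ 1  ≥
α = 0, β = 1/2 ↦ 1/2  <
α = 0, β = 1 ↦ 0  <
α = 1/2, β = 0 ↦ 1/2  <
α = 1/2, β = 1/2 ↦ 1/2  <
α = 1/2, β = 1 ↦ 1/2  <
α = 1, β = 0 ↦ 0  <
α = 1, β = 1/2 ↦ 1/2  <
α = 1, β = 1 ↦ 1  ≥
So 2 of the 9 assignments meet the threshold.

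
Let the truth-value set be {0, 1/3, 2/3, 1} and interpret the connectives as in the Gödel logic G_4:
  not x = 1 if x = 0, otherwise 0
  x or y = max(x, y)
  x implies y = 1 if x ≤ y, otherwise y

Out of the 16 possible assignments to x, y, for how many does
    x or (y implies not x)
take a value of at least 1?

x = 0, y = 0 ↦ 1  ≥
x = 0, y = 1/3 ↦ 1  ≥
x = 0, y = 2/3 ↦ 1  ≥
x = 0, y = 1 ↦ 1  ≥
x = 1/3, y = 0 ↦ 1  ≥
x = 1/3, y = 1/3 ↦ 1/3  <
x = 1/3, y = 2/3 ↦ 1/3  <
x = 1/3, y = 1 ↦ 1/3  <
x = 2/3, y = 0 ↦ 1  ≥
x = 2/3, y = 1/3 ↦ 2/3  <
x = 2/3, y = 2/3 ↦ 2/3  <
x = 2/3, y = 1 ↦ 2/3  <
x = 1, y = 0 ↦ 1  ≥
x = 1, y = 1/3 ↦ 1  ≥
x = 1, y = 2/3 ↦ 1  ≥
x = 1, y = 1 ↦ 1  ≥
So 10 of the 16 assignments meet the threshold.

10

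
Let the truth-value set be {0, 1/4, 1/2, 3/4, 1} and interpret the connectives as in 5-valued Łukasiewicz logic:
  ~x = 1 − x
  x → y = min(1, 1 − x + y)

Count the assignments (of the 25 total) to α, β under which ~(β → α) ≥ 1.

value 1: 1 assignment (counts)
value 3/4: 2 assignments
value 1/2: 3 assignments
value 1/4: 4 assignments
value 0: 15 assignments
So 1 of the 25 assignments meets the threshold.

1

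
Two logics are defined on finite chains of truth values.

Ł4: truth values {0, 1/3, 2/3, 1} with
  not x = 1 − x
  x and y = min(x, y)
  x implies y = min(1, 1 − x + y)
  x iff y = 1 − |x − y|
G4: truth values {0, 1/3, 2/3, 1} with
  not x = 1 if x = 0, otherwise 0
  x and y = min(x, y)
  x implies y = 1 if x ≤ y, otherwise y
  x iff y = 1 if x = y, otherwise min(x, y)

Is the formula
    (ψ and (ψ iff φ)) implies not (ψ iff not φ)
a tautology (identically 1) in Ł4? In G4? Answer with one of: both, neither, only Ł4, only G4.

only G4

In Ł4: at φ = 1/3, ψ = 2/3 the value is 1/3 — not a tautology.
In G4: every assignment gives 1 — tautology.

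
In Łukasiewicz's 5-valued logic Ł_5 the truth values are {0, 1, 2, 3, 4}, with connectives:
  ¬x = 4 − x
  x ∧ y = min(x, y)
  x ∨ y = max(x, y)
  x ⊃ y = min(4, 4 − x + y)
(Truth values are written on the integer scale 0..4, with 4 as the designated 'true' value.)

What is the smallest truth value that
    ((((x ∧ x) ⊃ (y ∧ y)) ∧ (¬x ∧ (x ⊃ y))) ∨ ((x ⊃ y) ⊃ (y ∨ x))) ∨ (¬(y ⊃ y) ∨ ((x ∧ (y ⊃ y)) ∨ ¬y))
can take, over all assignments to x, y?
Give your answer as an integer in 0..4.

Take x = 2, y = 2:
x ∧ x = 2 ∧ 2 = 2
y ∧ y = 2 ∧ 2 = 2
(x ∧ x) ⊃ (y ∧ y) = 2 ⊃ 2 = 4
¬x = ¬2 = 2
x ⊃ y = 2 ⊃ 2 = 4
¬x ∧ (x ⊃ y) = 2 ∧ 4 = 2
((x ∧ x) ⊃ (y ∧ y)) ∧ (¬x ∧ (x ⊃ y)) = 4 ∧ 2 = 2
x ⊃ y = 2 ⊃ 2 = 4
y ∨ x = 2 ∨ 2 = 2
(x ⊃ y) ⊃ (y ∨ x) = 4 ⊃ 2 = 2
(((x ∧ x) ⊃ (y ∧ y)) ∧ (¬x ∧ (x ⊃ y))) ∨ ((x ⊃ y) ⊃ (y ∨ x)) = 2 ∨ 2 = 2
y ⊃ y = 2 ⊃ 2 = 4
¬(y ⊃ y) = ¬4 = 0
y ⊃ y = 2 ⊃ 2 = 4
x ∧ (y ⊃ y) = 2 ∧ 4 = 2
¬y = ¬2 = 2
(x ∧ (y ⊃ y)) ∨ ¬y = 2 ∨ 2 = 2
¬(y ⊃ y) ∨ ((x ∧ (y ⊃ y)) ∨ ¬y) = 0 ∨ 2 = 2
((((x ∧ x) ⊃ (y ∧ y)) ∧ (¬x ∧ (x ⊃ y))) ∨ ((x ⊃ y) ⊃ (y ∨ x))) ∨ (¬(y ⊃ y) ∨ ((x ∧ (y ⊃ y)) ∨ ¬y)) = 2 ∨ 2 = 2
No assignment yields a value below 2, so this is the minimum.

2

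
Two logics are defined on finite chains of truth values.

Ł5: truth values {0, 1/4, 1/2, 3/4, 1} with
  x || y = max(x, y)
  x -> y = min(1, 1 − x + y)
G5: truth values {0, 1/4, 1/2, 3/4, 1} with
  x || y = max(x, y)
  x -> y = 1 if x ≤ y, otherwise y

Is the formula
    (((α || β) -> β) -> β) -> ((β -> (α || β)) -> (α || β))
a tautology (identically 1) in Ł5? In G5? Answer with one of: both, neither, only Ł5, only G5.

In Ł5: every assignment gives 1 — tautology.
In G5: at α = 1/4, β = 0 the value is 1/4 — not a tautology.

only Ł5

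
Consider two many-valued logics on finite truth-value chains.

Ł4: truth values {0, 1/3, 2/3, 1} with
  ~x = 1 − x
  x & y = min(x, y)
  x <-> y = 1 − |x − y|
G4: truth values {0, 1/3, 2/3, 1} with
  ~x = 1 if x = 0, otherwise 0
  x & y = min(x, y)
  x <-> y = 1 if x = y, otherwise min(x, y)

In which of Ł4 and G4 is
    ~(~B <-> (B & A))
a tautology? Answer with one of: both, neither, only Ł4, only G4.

In Ł4: at A = 0, B = 1/3 the value is 2/3 — not a tautology.
In G4: at A = 0, B = 1/3 the value is 0 — not a tautology.

neither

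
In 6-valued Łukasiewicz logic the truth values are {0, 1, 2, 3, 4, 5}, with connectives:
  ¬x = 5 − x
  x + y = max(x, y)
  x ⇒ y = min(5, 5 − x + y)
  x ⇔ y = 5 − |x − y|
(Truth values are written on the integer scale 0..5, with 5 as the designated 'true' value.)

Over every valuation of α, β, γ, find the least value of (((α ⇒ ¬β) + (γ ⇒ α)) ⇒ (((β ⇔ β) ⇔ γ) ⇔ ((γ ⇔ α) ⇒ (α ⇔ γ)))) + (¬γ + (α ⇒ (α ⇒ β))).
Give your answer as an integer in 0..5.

3

Take α = 4, β = 0, γ = 2:
¬β = ¬0 = 5
α ⇒ ¬β = 4 ⇒ 5 = 5
γ ⇒ α = 2 ⇒ 4 = 5
(α ⇒ ¬β) + (γ ⇒ α) = 5 + 5 = 5
β ⇔ β = 0 ⇔ 0 = 5
(β ⇔ β) ⇔ γ = 5 ⇔ 2 = 2
γ ⇔ α = 2 ⇔ 4 = 3
α ⇔ γ = 4 ⇔ 2 = 3
(γ ⇔ α) ⇒ (α ⇔ γ) = 3 ⇒ 3 = 5
((β ⇔ β) ⇔ γ) ⇔ ((γ ⇔ α) ⇒ (α ⇔ γ)) = 2 ⇔ 5 = 2
((α ⇒ ¬β) + (γ ⇒ α)) ⇒ (((β ⇔ β) ⇔ γ) ⇔ ((γ ⇔ α) ⇒ (α ⇔ γ))) = 5 ⇒ 2 = 2
¬γ = ¬2 = 3
α ⇒ β = 4 ⇒ 0 = 1
α ⇒ (α ⇒ β) = 4 ⇒ 1 = 2
¬γ + (α ⇒ (α ⇒ β)) = 3 + 2 = 3
(((α ⇒ ¬β) + (γ ⇒ α)) ⇒ (((β ⇔ β) ⇔ γ) ⇔ ((γ ⇔ α) ⇒ (α ⇔ γ)))) + (¬γ + (α ⇒ (α ⇒ β))) = 2 + 3 = 3
No assignment yields a value below 3, so this is the minimum.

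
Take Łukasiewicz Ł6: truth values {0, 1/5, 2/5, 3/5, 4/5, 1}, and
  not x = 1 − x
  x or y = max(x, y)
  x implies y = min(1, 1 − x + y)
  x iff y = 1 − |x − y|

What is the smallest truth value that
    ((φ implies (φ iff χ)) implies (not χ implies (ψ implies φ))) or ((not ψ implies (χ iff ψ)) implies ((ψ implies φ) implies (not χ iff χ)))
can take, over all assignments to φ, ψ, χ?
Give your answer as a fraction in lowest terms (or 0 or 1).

3/5

Take φ = 0, ψ = 2/5, χ = 0:
φ iff χ = 0 iff 0 = 1
φ implies (φ iff χ) = 0 implies 1 = 1
not χ = not 0 = 1
ψ implies φ = 2/5 implies 0 = 3/5
not χ implies (ψ implies φ) = 1 implies 3/5 = 3/5
(φ implies (φ iff χ)) implies (not χ implies (ψ implies φ)) = 1 implies 3/5 = 3/5
not ψ = not 2/5 = 3/5
χ iff ψ = 0 iff 2/5 = 3/5
not ψ implies (χ iff ψ) = 3/5 implies 3/5 = 1
ψ implies φ = 2/5 implies 0 = 3/5
not χ = not 0 = 1
not χ iff χ = 1 iff 0 = 0
(ψ implies φ) implies (not χ iff χ) = 3/5 implies 0 = 2/5
(not ψ implies (χ iff ψ)) implies ((ψ implies φ) implies (not χ iff χ)) = 1 implies 2/5 = 2/5
((φ implies (φ iff χ)) implies (not χ implies (ψ implies φ))) or ((not ψ implies (χ iff ψ)) implies ((ψ implies φ) implies (not χ iff χ))) = 3/5 or 2/5 = 3/5
No assignment yields a value below 3/5, so this is the minimum.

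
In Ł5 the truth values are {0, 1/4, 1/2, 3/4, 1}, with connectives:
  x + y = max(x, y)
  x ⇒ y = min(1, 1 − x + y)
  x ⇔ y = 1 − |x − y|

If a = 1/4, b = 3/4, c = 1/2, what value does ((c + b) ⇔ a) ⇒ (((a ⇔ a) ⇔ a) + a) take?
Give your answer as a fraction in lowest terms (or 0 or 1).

3/4

c + b = 1/2 + 3/4 = 3/4
(c + b) ⇔ a = 3/4 ⇔ 1/4 = 1/2
a ⇔ a = 1/4 ⇔ 1/4 = 1
(a ⇔ a) ⇔ a = 1 ⇔ 1/4 = 1/4
((a ⇔ a) ⇔ a) + a = 1/4 + 1/4 = 1/4
((c + b) ⇔ a) ⇒ (((a ⇔ a) ⇔ a) + a) = 1/2 ⇒ 1/4 = 3/4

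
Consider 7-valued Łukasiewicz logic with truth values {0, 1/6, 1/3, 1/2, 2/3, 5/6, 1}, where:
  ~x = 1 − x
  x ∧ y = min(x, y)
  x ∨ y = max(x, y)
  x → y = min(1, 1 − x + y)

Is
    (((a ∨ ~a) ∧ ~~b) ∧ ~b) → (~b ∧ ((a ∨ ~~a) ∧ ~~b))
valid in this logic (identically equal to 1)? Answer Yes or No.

No

Counterexample: take a = 0, b = 1/6.
~a = ~0 = 1
a ∨ ~a = 0 ∨ 1 = 1
~b = ~1/6 = 5/6
~~b = ~5/6 = 1/6
(a ∨ ~a) ∧ ~~b = 1 ∧ 1/6 = 1/6
~b = ~1/6 = 5/6
((a ∨ ~a) ∧ ~~b) ∧ ~b = 1/6 ∧ 5/6 = 1/6
~b = ~1/6 = 5/6
~a = ~0 = 1
~~a = ~1 = 0
a ∨ ~~a = 0 ∨ 0 = 0
~b = ~1/6 = 5/6
~~b = ~5/6 = 1/6
(a ∨ ~~a) ∧ ~~b = 0 ∧ 1/6 = 0
~b ∧ ((a ∨ ~~a) ∧ ~~b) = 5/6 ∧ 0 = 0
(((a ∨ ~a) ∧ ~~b) ∧ ~b) → (~b ∧ ((a ∨ ~~a) ∧ ~~b)) = 1/6 → 0 = 5/6
This gives 5/6 ≠ 1.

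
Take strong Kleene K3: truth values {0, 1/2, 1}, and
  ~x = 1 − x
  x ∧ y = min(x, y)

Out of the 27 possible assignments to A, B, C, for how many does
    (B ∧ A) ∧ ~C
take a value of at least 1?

1

value 1: 1 assignment (counts)
value 1/2: 7 assignments
value 0: 19 assignments
So 1 of the 27 assignments meets the threshold.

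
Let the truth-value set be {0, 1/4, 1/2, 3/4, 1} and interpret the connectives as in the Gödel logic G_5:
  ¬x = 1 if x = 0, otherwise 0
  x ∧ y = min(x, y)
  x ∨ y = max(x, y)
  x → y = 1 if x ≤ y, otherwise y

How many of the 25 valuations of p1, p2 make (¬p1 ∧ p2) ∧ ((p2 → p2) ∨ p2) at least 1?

1

value 1: 1 assignment (counts)
value 3/4: 1 assignment
value 1/2: 1 assignment
value 1/4: 1 assignment
value 0: 21 assignments
So 1 of the 25 assignments meets the threshold.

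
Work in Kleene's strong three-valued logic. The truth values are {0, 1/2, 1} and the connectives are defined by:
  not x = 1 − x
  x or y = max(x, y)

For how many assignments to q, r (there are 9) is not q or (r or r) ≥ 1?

q = 0, r = 0 ↦ 1  ≥
q = 0, r = 1/2 ↦ 1  ≥
q = 0, r = 1 ↦ 1  ≥
q = 1/2, r = 0 ↦ 1/2  <
q = 1/2, r = 1/2 ↦ 1/2  <
q = 1/2, r = 1 ↦ 1  ≥
q = 1, r = 0 ↦ 0  <
q = 1, r = 1/2 ↦ 1/2  <
q = 1, r = 1 ↦ 1  ≥
So 5 of the 9 assignments meet the threshold.

5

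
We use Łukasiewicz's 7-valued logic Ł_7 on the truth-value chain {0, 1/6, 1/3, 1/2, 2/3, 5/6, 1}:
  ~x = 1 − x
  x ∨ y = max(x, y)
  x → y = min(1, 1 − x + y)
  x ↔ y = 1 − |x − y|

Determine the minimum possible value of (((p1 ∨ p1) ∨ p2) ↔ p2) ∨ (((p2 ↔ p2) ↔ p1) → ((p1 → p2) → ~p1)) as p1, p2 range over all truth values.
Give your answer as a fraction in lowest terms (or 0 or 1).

1/2

Take p1 = 1, p2 = 1/2:
p1 ∨ p1 = 1 ∨ 1 = 1
(p1 ∨ p1) ∨ p2 = 1 ∨ 1/2 = 1
((p1 ∨ p1) ∨ p2) ↔ p2 = 1 ↔ 1/2 = 1/2
p2 ↔ p2 = 1/2 ↔ 1/2 = 1
(p2 ↔ p2) ↔ p1 = 1 ↔ 1 = 1
p1 → p2 = 1 → 1/2 = 1/2
~p1 = ~1 = 0
(p1 → p2) → ~p1 = 1/2 → 0 = 1/2
((p2 ↔ p2) ↔ p1) → ((p1 → p2) → ~p1) = 1 → 1/2 = 1/2
(((p1 ∨ p1) ∨ p2) ↔ p2) ∨ (((p2 ↔ p2) ↔ p1) → ((p1 → p2) → ~p1)) = 1/2 ∨ 1/2 = 1/2
No assignment yields a value below 1/2, so this is the minimum.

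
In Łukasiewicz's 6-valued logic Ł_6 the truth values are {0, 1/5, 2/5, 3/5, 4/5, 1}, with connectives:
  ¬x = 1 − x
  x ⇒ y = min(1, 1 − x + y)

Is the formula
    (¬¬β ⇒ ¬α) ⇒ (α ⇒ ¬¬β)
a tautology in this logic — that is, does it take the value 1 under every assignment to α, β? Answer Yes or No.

No

Counterexample: take α = 1/5, β = 0.
¬β = ¬0 = 1
¬¬β = ¬1 = 0
¬α = ¬1/5 = 4/5
¬¬β ⇒ ¬α = 0 ⇒ 4/5 = 1
¬β = ¬0 = 1
¬¬β = ¬1 = 0
α ⇒ ¬¬β = 1/5 ⇒ 0 = 4/5
(¬¬β ⇒ ¬α) ⇒ (α ⇒ ¬¬β) = 1 ⇒ 4/5 = 4/5
This gives 4/5 ≠ 1.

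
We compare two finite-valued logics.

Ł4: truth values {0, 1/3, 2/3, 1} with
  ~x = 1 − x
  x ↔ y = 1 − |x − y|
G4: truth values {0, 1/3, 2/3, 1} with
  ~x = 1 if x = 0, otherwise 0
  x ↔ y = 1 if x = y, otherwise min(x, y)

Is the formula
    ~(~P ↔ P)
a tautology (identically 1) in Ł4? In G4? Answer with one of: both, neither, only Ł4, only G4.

only G4

In Ł4: at P = 1/3 the value is 1/3 — not a tautology.
In G4: every assignment gives 1 — tautology.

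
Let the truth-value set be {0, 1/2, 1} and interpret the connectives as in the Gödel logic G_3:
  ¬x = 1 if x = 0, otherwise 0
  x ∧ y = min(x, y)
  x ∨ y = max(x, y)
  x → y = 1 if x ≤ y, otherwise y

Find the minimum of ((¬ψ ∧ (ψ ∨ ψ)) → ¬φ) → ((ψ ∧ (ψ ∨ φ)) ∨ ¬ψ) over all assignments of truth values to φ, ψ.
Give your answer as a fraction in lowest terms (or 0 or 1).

1/2

Take φ = 0, ψ = 1/2:
¬ψ = ¬1/2 = 0
ψ ∨ ψ = 1/2 ∨ 1/2 = 1/2
¬ψ ∧ (ψ ∨ ψ) = 0 ∧ 1/2 = 0
¬φ = ¬0 = 1
(¬ψ ∧ (ψ ∨ ψ)) → ¬φ = 0 → 1 = 1
ψ ∨ φ = 1/2 ∨ 0 = 1/2
ψ ∧ (ψ ∨ φ) = 1/2 ∧ 1/2 = 1/2
¬ψ = ¬1/2 = 0
(ψ ∧ (ψ ∨ φ)) ∨ ¬ψ = 1/2 ∨ 0 = 1/2
((¬ψ ∧ (ψ ∨ ψ)) → ¬φ) → ((ψ ∧ (ψ ∨ φ)) ∨ ¬ψ) = 1 → 1/2 = 1/2
No assignment yields a value below 1/2, so this is the minimum.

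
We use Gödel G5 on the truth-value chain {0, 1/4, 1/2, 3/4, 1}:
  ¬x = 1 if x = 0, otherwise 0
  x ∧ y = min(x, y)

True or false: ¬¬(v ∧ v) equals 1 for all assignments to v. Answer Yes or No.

No

Counterexample: take v = 0.
v ∧ v = 0 ∧ 0 = 0
¬(v ∧ v) = ¬0 = 1
¬¬(v ∧ v) = ¬1 = 0
This gives 0 ≠ 1.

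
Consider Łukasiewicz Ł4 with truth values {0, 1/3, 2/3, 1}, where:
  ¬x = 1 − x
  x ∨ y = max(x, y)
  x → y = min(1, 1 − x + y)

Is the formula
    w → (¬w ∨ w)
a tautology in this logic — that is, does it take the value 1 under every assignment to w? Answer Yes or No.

w = 0 ↦ 1
w = 1/3 ↦ 1
w = 2/3 ↦ 1
w = 1 ↦ 1
Every assignment gives a value ≥ 1.

Yes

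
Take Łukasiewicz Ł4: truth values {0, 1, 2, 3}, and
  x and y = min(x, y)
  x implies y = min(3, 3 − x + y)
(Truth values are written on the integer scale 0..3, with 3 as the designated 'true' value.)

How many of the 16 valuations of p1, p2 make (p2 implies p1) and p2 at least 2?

5

p1 = 0, p2 = 0 ↦ 0  <
p1 = 0, p2 = 1 ↦ 1  <
p1 = 0, p2 = 2 ↦ 1  <
p1 = 0, p2 = 3 ↦ 0  <
p1 = 1, p2 = 0 ↦ 0  <
p1 = 1, p2 = 1 ↦ 1  <
p1 = 1, p2 = 2 ↦ 2  ≥
p1 = 1, p2 = 3 ↦ 1  <
p1 = 2, p2 = 0 ↦ 0  <
p1 = 2, p2 = 1 ↦ 1  <
p1 = 2, p2 = 2 ↦ 2  ≥
p1 = 2, p2 = 3 ↦ 2  ≥
p1 = 3, p2 = 0 ↦ 0  <
p1 = 3, p2 = 1 ↦ 1  <
p1 = 3, p2 = 2 ↦ 2  ≥
p1 = 3, p2 = 3 ↦ 3  ≥
So 5 of the 16 assignments meet the threshold.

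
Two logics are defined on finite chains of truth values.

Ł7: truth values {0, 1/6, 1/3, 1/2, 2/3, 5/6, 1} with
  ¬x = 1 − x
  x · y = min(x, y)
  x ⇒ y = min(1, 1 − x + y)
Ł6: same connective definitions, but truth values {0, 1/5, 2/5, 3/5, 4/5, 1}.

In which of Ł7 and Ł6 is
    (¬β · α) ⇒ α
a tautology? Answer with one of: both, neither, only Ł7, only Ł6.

In Ł7: every assignment gives 1 — tautology.
In Ł6: every assignment gives 1 — tautology.

both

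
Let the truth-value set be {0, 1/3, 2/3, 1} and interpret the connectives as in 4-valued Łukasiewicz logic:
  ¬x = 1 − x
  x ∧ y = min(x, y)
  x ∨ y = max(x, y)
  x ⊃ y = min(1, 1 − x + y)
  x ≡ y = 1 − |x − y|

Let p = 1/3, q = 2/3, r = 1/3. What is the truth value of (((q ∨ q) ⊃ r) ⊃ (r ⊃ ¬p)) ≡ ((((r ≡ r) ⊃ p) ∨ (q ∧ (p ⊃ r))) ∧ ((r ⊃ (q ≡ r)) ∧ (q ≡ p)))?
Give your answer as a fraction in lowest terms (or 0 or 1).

2/3

q ∨ q = 2/3 ∨ 2/3 = 2/3
(q ∨ q) ⊃ r = 2/3 ⊃ 1/3 = 2/3
¬p = ¬1/3 = 2/3
r ⊃ ¬p = 1/3 ⊃ 2/3 = 1
((q ∨ q) ⊃ r) ⊃ (r ⊃ ¬p) = 2/3 ⊃ 1 = 1
r ≡ r = 1/3 ≡ 1/3 = 1
(r ≡ r) ⊃ p = 1 ⊃ 1/3 = 1/3
p ⊃ r = 1/3 ⊃ 1/3 = 1
q ∧ (p ⊃ r) = 2/3 ∧ 1 = 2/3
((r ≡ r) ⊃ p) ∨ (q ∧ (p ⊃ r)) = 1/3 ∨ 2/3 = 2/3
q ≡ r = 2/3 ≡ 1/3 = 2/3
r ⊃ (q ≡ r) = 1/3 ⊃ 2/3 = 1
q ≡ p = 2/3 ≡ 1/3 = 2/3
(r ⊃ (q ≡ r)) ∧ (q ≡ p) = 1 ∧ 2/3 = 2/3
(((r ≡ r) ⊃ p) ∨ (q ∧ (p ⊃ r))) ∧ ((r ⊃ (q ≡ r)) ∧ (q ≡ p)) = 2/3 ∧ 2/3 = 2/3
(((q ∨ q) ⊃ r) ⊃ (r ⊃ ¬p)) ≡ ((((r ≡ r) ⊃ p) ∨ (q ∧ (p ⊃ r))) ∧ ((r ⊃ (q ≡ r)) ∧ (q ≡ p))) = 1 ≡ 2/3 = 2/3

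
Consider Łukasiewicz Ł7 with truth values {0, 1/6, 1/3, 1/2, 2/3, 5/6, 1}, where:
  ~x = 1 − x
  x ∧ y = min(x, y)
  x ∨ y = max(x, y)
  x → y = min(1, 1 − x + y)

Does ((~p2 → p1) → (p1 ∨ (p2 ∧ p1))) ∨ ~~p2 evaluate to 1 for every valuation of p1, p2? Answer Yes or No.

Counterexample: take p1 = 0, p2 = 1/6.
~p2 = ~1/6 = 5/6
~p2 → p1 = 5/6 → 0 = 1/6
p2 ∧ p1 = 1/6 ∧ 0 = 0
p1 ∨ (p2 ∧ p1) = 0 ∨ 0 = 0
(~p2 → p1) → (p1 ∨ (p2 ∧ p1)) = 1/6 → 0 = 5/6
~p2 = ~1/6 = 5/6
~~p2 = ~5/6 = 1/6
((~p2 → p1) → (p1 ∨ (p2 ∧ p1))) ∨ ~~p2 = 5/6 ∨ 1/6 = 5/6
This gives 5/6 ≠ 1.

No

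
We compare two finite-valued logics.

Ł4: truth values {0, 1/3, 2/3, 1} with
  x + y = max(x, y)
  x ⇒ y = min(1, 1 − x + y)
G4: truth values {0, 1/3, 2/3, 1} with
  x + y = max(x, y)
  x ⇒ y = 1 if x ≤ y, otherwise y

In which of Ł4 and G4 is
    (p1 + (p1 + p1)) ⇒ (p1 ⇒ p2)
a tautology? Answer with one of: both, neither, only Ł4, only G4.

neither

In Ł4: at p1 = 2/3, p2 = 0 the value is 2/3 — not a tautology.
In G4: at p1 = 1/3, p2 = 0 the value is 0 — not a tautology.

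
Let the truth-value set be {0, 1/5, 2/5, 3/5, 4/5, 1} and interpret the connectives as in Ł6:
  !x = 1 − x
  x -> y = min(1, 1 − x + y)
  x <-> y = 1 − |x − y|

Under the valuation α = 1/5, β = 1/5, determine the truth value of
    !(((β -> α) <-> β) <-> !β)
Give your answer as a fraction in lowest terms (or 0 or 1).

β -> α = 1/5 -> 1/5 = 1
(β -> α) <-> β = 1 <-> 1/5 = 1/5
!β = !1/5 = 4/5
((β -> α) <-> β) <-> !β = 1/5 <-> 4/5 = 2/5
!(((β -> α) <-> β) <-> !β) = !2/5 = 3/5

3/5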